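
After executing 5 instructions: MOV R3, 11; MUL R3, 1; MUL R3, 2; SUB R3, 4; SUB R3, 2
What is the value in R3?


Register state trace:
  MOV R3, 11  → R3 = 11
  MUL R3, 1  → R3 = 11 * 1 = 11
  MUL R3, 2  → R3 = 11 * 2 = 22
  SUB R3, 4  → R3 = 22 - 4 = 18
  SUB R3, 2  → R3 = 18 - 2 = 16
Final: R3 = 16

16


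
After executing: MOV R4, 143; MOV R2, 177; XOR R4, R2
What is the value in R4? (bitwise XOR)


Register state trace:
  MOV R4, 143  → R4 = 143 (0b10001111)
  MOV R2, 177  → R2 = 177 (0b10110001)
  XOR R4, R2  → R4 = 143 XOR 177 = 62 (0b00111110)
Final: R4 = 62

62


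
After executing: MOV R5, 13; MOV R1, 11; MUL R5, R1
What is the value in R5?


Register state trace:
  MOV R5, 13  → R5 = 13
  MOV R1, 11  → R1 = 11
  MUL R5, R1  → R5 = 13 * 11 = 143
Final: R5 = 143

143


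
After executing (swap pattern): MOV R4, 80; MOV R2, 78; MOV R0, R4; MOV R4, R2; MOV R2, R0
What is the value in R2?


Register state trace (swap pattern):
  MOV R4, 80  → R4 = 80
  MOV R2, 78  → R2 = 78
  MOV R0, R4  → R0 = 80  (save R4)
  MOV R4, R2  → R4 = 78  (R4 gets R2's value)
  MOV R2, R0  → R2 = 80  (R2 gets saved value)
Final: R2 = 80

80


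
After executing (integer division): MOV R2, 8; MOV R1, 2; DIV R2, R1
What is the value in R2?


Register state trace:
  MOV R2, 8  → R2 = 8
  MOV R1, 2  → R1 = 2
  DIV R2, R1  → R2 = 8 // 2 = 4
Final: R2 = 4

4


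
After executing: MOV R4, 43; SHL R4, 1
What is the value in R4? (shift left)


Register state trace:
  MOV R4, 43  → R4 = 43
  SHL R4, 1  → R4 = 43 << 1 = 43 * 2^1 = 86
Final: R4 = 86

86


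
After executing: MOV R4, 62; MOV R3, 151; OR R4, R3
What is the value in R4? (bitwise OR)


Register state trace:
  MOV R4, 62  → R4 = 62 (0b00111110)
  MOV R3, 151  → R3 = 151 (0b10010111)
  OR R4, R3   → R4 = 62 OR 151 = 191 (0b10111111)
Final: R4 = 191

191


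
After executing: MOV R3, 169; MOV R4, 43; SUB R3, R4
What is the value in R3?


Register state trace:
  MOV R3, 169  → R3 = 169
  MOV R4, 43  → R4 = 43
  SUB R3, R4  → R3 = 169 - 43 = 126
Final: R3 = 126

126


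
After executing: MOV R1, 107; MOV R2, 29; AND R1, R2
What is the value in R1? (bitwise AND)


Register state trace:
  MOV R1, 107  → R1 = 107 (0b01101011)
  MOV R2, 29  → R2 = 29 (0b00011101)
  AND R1, R2  → R1 = 107 AND 29 = 9 (0b00001001)
Final: R1 = 9

9


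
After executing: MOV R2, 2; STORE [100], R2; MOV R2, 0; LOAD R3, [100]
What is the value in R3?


Register and memory trace:
  MOV R2, 2  → R2 = 2
  STORE [100], R2  → mem[100] = 2
  MOV R2, 0  → R2 = 0
  LOAD R3, [100]  → R3 = mem[100] = 2
Final: R3 = 2

2


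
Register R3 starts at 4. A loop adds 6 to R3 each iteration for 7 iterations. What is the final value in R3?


Starting value: R3 = 4
  Iter 1: R3 = 4 + 6 = 10
  Iter 2: R3 = 10 + 6 = 16
  Iter 3: R3 = 16 + 6 = 22
  Iter 4: R3 = 22 + 6 = 28
  Iter 5: R3 = 28 + 6 = 34
  Iter 6: R3 = 34 + 6 = 40
  Iter 7: R3 = 40 + 6 = 46
Final: R3 = 46

46


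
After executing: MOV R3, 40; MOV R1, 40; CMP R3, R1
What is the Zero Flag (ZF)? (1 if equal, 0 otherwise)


Register state trace:
  MOV R3, 40  → R3 = 40
  MOV R1, 40  → R1 = 40
  CMP R3, R1  → computes 40 - 40 = 0
  Result is zero, so values are equal
ZF = 1

1


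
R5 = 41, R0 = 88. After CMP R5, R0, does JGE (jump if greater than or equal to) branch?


Trace:
  R5 = 41, R0 = 88
  CMP R5, R0  → compares 41 vs 88
  JGE checks: is 41 greater than or equal to 88?
  41 < 88, so condition is false
Branch taken: No

No


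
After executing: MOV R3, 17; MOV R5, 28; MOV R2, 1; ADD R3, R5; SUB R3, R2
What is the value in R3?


Register state trace:
  MOV R3, 17  → R3 = 17
  MOV R5, 28  → R5 = 28
  MOV R2, 1  → R2 = 1
  ADD R3, R5  → R3 = 17 + 28 = 45
  SUB R3, R2  → R3 = 45 - 1 = 44
Final: R3 = 44

44


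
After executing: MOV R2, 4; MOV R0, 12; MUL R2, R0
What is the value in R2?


Register state trace:
  MOV R2, 4  → R2 = 4
  MOV R0, 12  → R0 = 12
  MUL R2, R0  → R2 = 4 * 12 = 48
Final: R2 = 48

48


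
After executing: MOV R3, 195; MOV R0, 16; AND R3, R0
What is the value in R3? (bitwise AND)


Register state trace:
  MOV R3, 195  → R3 = 195 (0b11000011)
  MOV R0, 16  → R0 = 16 (0b00010000)
  AND R3, R0  → R3 = 195 AND 16 = 0 (0b00000000)
Final: R3 = 0

0


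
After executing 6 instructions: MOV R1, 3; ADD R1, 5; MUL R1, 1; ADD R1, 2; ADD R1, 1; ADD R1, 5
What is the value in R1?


Register state trace:
  MOV R1, 3  → R1 = 3
  ADD R1, 5  → R1 = 3 + 5 = 8
  MUL R1, 1  → R1 = 8 * 1 = 8
  ADD R1, 2  → R1 = 8 + 2 = 10
  ADD R1, 1  → R1 = 10 + 1 = 11
  ADD R1, 5  → R1 = 11 + 5 = 16
Final: R1 = 16

16


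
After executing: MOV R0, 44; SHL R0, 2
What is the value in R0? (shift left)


Register state trace:
  MOV R0, 44  → R0 = 44
  SHL R0, 2  → R0 = 44 << 2 = 44 * 2^2 = 176
Final: R0 = 176

176


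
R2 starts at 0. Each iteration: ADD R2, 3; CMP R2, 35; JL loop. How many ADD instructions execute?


Loop trace (R2 starts at 0, target 35, step 3):
  ADD #1: R2 = 0 + 3 = 3  → 3 < 35, loop
  ADD #2: R2 = 3 + 3 = 6  → 6 < 35, loop
  ADD #3: R2 = 6 + 3 = 9  → 9 < 35, loop
  ADD #4: R2 = 9 + 3 = 12  → 12 < 35, loop
  ADD #5: R2 = 12 + 3 = 15  → 15 < 35, loop
  ADD #6: R2 = 15 + 3 = 18  → 18 < 35, loop
  ADD #7: R2 = 18 + 3 = 21  → 21 < 35, loop
  ADD #8: R2 = 21 + 3 = 24  → 24 < 35, loop
  ADD #9: R2 = 24 + 3 = 27  → 27 < 35, loop
  ADD #10: R2 = 27 + 3 = 30  → 30 < 35, loop
  ADD #11: R2 = 30 + 3 = 33  → 33 < 35, loop
  ADD #12: R2 = 33 + 3 = 36  → 36 >= 35, exit
Total ADD instructions: 12

12


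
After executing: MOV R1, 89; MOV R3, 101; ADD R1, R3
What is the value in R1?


Register state trace:
  MOV R1, 89  → R1 = 89
  MOV R3, 101  → R3 = 101
  ADD R1, R3  → R1 = 89 + 101 = 190
Final: R1 = 190

190


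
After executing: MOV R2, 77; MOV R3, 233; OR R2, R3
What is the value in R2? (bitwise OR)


Register state trace:
  MOV R2, 77  → R2 = 77 (0b01001101)
  MOV R3, 233  → R3 = 233 (0b11101001)
  OR R2, R3   → R2 = 77 OR 233 = 237 (0b11101101)
Final: R2 = 237

237


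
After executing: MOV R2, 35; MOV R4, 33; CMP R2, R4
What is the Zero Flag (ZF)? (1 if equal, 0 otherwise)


Register state trace:
  MOV R2, 35  → R2 = 35
  MOV R4, 33  → R4 = 33
  CMP R2, R4  → computes 35 - 33 = 2
  Result is nonzero, so values are not equal
ZF = 0

0


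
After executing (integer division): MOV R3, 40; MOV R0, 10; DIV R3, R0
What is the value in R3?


Register state trace:
  MOV R3, 40  → R3 = 40
  MOV R0, 10  → R0 = 10
  DIV R3, R0  → R3 = 40 // 10 = 4
Final: R3 = 4

4


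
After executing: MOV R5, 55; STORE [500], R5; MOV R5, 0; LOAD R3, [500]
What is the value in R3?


Register and memory trace:
  MOV R5, 55  → R5 = 55
  STORE [500], R5  → mem[500] = 55
  MOV R5, 0  → R5 = 0
  LOAD R3, [500]  → R3 = mem[500] = 55
Final: R3 = 55

55


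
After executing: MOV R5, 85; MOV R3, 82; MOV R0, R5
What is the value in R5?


Register state trace:
  MOV R5, 85  → R5 = 85
  MOV R3, 82  → R3 = 82
  MOV R0, R5  → R0 = 85
Final: R5 = 85

85


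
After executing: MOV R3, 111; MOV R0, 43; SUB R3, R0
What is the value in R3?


Register state trace:
  MOV R3, 111  → R3 = 111
  MOV R0, 43  → R0 = 43
  SUB R3, R0  → R3 = 111 - 43 = 68
Final: R3 = 68

68


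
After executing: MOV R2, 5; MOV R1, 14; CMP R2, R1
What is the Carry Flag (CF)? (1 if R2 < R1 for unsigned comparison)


Register state trace:
  MOV R2, 5  → R2 = 5
  MOV R1, 14  → R1 = 14
  CMP R2, R1  → unsigned 5 - 14: borrow occurs
  5 < 14, so CF = 1
CF = 1

1


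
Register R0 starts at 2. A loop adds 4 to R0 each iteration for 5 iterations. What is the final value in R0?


Starting value: R0 = 2
  Iter 1: R0 = 2 + 4 = 6
  Iter 2: R0 = 6 + 4 = 10
  Iter 3: R0 = 10 + 4 = 14
  Iter 4: R0 = 14 + 4 = 18
  Iter 5: R0 = 18 + 4 = 22
Final: R0 = 22

22


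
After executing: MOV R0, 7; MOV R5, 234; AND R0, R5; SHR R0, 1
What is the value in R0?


Register state trace:
  MOV R0, 7  → R0 = 7 (0b00000111)
  MOV R5, 234  → R5 = 234 (0b11101010)
  AND R0, R5  → R0 = 7 AND 234 = 2 (0b00000010)
  SHR R0, 1  → R0 = 2 >> 1 = 1
Final: R0 = 1

1


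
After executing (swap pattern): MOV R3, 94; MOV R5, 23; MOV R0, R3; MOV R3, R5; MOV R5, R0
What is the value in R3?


Register state trace (swap pattern):
  MOV R3, 94  → R3 = 94
  MOV R5, 23  → R5 = 23
  MOV R0, R3  → R0 = 94  (save R3)
  MOV R3, R5  → R3 = 23  (R3 gets R5's value)
  MOV R5, R0  → R5 = 94  (R5 gets saved value)
Final: R3 = 23

23


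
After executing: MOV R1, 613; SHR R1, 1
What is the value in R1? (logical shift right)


Register state trace:
  MOV R1, 613  → R1 = 613
  SHR R1, 1  → R1 = 613 >> 1 = 613 // 2^1 = 306
Final: R1 = 306

306


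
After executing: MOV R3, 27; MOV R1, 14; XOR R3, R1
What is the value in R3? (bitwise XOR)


Register state trace:
  MOV R3, 27  → R3 = 27 (0b00011011)
  MOV R1, 14  → R1 = 14 (0b00001110)
  XOR R3, R1  → R3 = 27 XOR 14 = 21 (0b00010101)
Final: R3 = 21

21


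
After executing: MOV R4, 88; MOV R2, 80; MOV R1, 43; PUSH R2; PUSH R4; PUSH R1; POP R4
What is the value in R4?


Stack trace (top is rightmost):
  MOV R4, 88  → R4 = 88
  MOV R2, 80  → R2 = 80
  MOV R1, 43  → R1 = 43
  PUSH R2  → stack: [80]
  PUSH R4  → stack: [80, 88]
  PUSH R1  → stack: [80, 88, 43]
  POP R4  → R4 = 43, stack: [80, 88]
Final: R4 = 43

43


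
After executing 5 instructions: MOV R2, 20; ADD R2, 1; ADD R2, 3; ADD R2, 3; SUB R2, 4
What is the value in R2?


Register state trace:
  MOV R2, 20  → R2 = 20
  ADD R2, 1  → R2 = 20 + 1 = 21
  ADD R2, 3  → R2 = 21 + 3 = 24
  ADD R2, 3  → R2 = 24 + 3 = 27
  SUB R2, 4  → R2 = 27 - 4 = 23
Final: R2 = 23

23


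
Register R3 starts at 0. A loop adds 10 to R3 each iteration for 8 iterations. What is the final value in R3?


Starting value: R3 = 0
  Iter 1: R3 = 0 + 10 = 10
  Iter 2: R3 = 10 + 10 = 20
  Iter 3: R3 = 20 + 10 = 30
  Iter 4: R3 = 30 + 10 = 40
  Iter 5: R3 = 40 + 10 = 50
  Iter 6: R3 = 50 + 10 = 60
  Iter 7: R3 = 60 + 10 = 70
  Iter 8: R3 = 70 + 10 = 80
Final: R3 = 80

80


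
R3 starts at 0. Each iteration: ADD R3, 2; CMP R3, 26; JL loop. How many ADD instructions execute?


Loop trace (R3 starts at 0, target 26, step 2):
  ADD #1: R3 = 0 + 2 = 2  → 2 < 26, loop
  ADD #2: R3 = 2 + 2 = 4  → 4 < 26, loop
  ADD #3: R3 = 4 + 2 = 6  → 6 < 26, loop
  ADD #4: R3 = 6 + 2 = 8  → 8 < 26, loop
  ADD #5: R3 = 8 + 2 = 10  → 10 < 26, loop
  ADD #6: R3 = 10 + 2 = 12  → 12 < 26, loop
  ADD #7: R3 = 12 + 2 = 14  → 14 < 26, loop
  ADD #8: R3 = 14 + 2 = 16  → 16 < 26, loop
  ADD #9: R3 = 16 + 2 = 18  → 18 < 26, loop
  ADD #10: R3 = 18 + 2 = 20  → 20 < 26, loop
  ADD #11: R3 = 20 + 2 = 22  → 22 < 26, loop
  ADD #12: R3 = 22 + 2 = 24  → 24 < 26, loop
  ADD #13: R3 = 24 + 2 = 26  → 26 >= 26, exit
Total ADD instructions: 13

13


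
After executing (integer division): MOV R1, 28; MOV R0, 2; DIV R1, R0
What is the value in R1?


Register state trace:
  MOV R1, 28  → R1 = 28
  MOV R0, 2  → R0 = 2
  DIV R1, R0  → R1 = 28 // 2 = 14
Final: R1 = 14

14


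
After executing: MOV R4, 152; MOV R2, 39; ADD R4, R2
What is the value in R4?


Register state trace:
  MOV R4, 152  → R4 = 152
  MOV R2, 39  → R2 = 39
  ADD R4, R2  → R4 = 152 + 39 = 191
Final: R4 = 191

191


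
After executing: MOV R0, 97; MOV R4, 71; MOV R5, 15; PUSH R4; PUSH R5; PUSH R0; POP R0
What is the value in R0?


Stack trace (top is rightmost):
  MOV R0, 97  → R0 = 97
  MOV R4, 71  → R4 = 71
  MOV R5, 15  → R5 = 15
  PUSH R4  → stack: [71]
  PUSH R5  → stack: [71, 15]
  PUSH R0  → stack: [71, 15, 97]
  POP R0  → R0 = 97, stack: [71, 15]
Final: R0 = 97

97


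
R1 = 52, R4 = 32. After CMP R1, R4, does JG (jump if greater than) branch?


Trace:
  R1 = 52, R4 = 32
  CMP R1, R4  → compares 52 vs 32
  JG checks: is 52 greater than 32?
  52 > 32, so condition is true
Branch taken: Yes

Yes


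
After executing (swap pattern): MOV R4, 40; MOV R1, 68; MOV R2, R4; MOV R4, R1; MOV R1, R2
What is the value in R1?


Register state trace (swap pattern):
  MOV R4, 40  → R4 = 40
  MOV R1, 68  → R1 = 68
  MOV R2, R4  → R2 = 40  (save R4)
  MOV R4, R1  → R4 = 68  (R4 gets R1's value)
  MOV R1, R2  → R1 = 40  (R1 gets saved value)
Final: R1 = 40

40


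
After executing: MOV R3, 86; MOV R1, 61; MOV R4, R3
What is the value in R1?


Register state trace:
  MOV R3, 86  → R3 = 86
  MOV R1, 61  → R1 = 61
  MOV R4, R3  → R4 = 86
Final: R1 = 61

61


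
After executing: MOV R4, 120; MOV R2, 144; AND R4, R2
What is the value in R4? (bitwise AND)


Register state trace:
  MOV R4, 120  → R4 = 120 (0b01111000)
  MOV R2, 144  → R2 = 144 (0b10010000)
  AND R4, R2  → R4 = 120 AND 144 = 16 (0b00010000)
Final: R4 = 16

16


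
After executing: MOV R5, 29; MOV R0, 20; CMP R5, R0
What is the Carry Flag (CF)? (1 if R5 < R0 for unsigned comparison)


Register state trace:
  MOV R5, 29  → R5 = 29
  MOV R0, 20  → R0 = 20
  CMP R5, R0  → unsigned 29 - 20: no borrow
  29 >= 20, so CF = 0
CF = 0

0


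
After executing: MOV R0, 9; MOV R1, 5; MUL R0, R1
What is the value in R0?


Register state trace:
  MOV R0, 9  → R0 = 9
  MOV R1, 5  → R1 = 5
  MUL R0, R1  → R0 = 9 * 5 = 45
Final: R0 = 45

45


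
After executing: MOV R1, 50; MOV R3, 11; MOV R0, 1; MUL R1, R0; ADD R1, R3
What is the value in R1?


Register state trace:
  MOV R1, 50  → R1 = 50
  MOV R3, 11  → R3 = 11
  MOV R0, 1  → R0 = 1
  MUL R1, R0  → R1 = 50 * 1 = 50
  ADD R1, R3  → R1 = 50 + 11 = 61
Final: R1 = 61

61


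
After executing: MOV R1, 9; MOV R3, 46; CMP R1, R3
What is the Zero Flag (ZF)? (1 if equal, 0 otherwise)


Register state trace:
  MOV R1, 9  → R1 = 9
  MOV R3, 46  → R3 = 46
  CMP R1, R3  → computes 9 - 46 = -37
  Result is nonzero, so values are not equal
ZF = 0

0


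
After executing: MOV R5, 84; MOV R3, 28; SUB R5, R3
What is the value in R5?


Register state trace:
  MOV R5, 84  → R5 = 84
  MOV R3, 28  → R3 = 28
  SUB R5, R3  → R5 = 84 - 28 = 56
Final: R5 = 56

56


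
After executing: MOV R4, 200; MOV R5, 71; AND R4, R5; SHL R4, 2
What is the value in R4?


Register state trace:
  MOV R4, 200  → R4 = 200 (0b11001000)
  MOV R5, 71  → R5 = 71 (0b01000111)
  AND R4, R5  → R4 = 200 AND 71 = 64 (0b01000000)
  SHL R4, 2  → R4 = 64 << 2 = 256
Final: R4 = 256

256


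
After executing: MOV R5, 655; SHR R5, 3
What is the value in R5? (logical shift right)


Register state trace:
  MOV R5, 655  → R5 = 655
  SHR R5, 3  → R5 = 655 >> 3 = 655 // 2^3 = 81
Final: R5 = 81

81


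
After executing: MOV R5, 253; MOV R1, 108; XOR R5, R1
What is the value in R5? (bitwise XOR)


Register state trace:
  MOV R5, 253  → R5 = 253 (0b11111101)
  MOV R1, 108  → R1 = 108 (0b01101100)
  XOR R5, R1  → R5 = 253 XOR 108 = 145 (0b10010001)
Final: R5 = 145

145


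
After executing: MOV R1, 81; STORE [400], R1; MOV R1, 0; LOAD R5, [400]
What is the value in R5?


Register and memory trace:
  MOV R1, 81  → R1 = 81
  STORE [400], R1  → mem[400] = 81
  MOV R1, 0  → R1 = 0
  LOAD R5, [400]  → R5 = mem[400] = 81
Final: R5 = 81

81


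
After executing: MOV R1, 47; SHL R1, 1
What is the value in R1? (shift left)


Register state trace:
  MOV R1, 47  → R1 = 47
  SHL R1, 1  → R1 = 47 << 1 = 47 * 2^1 = 94
Final: R1 = 94

94


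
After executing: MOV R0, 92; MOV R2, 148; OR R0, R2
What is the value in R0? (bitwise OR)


Register state trace:
  MOV R0, 92  → R0 = 92 (0b01011100)
  MOV R2, 148  → R2 = 148 (0b10010100)
  OR R0, R2   → R0 = 92 OR 148 = 220 (0b11011100)
Final: R0 = 220

220


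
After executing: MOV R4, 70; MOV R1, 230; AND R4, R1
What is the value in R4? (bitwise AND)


Register state trace:
  MOV R4, 70  → R4 = 70 (0b01000110)
  MOV R1, 230  → R1 = 230 (0b11100110)
  AND R4, R1  → R4 = 70 AND 230 = 70 (0b01000110)
Final: R4 = 70

70


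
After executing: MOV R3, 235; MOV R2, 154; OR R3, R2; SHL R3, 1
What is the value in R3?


Register state trace:
  MOV R3, 235  → R3 = 235 (0b11101011)
  MOV R2, 154  → R2 = 154 (0b10011010)
  OR R3, R2  → R3 = 235 OR 154 = 251 (0b11111011)
  SHL R3, 1  → R3 = 251 << 1 = 502
Final: R3 = 502

502


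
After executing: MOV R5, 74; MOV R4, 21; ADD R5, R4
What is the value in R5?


Register state trace:
  MOV R5, 74  → R5 = 74
  MOV R4, 21  → R4 = 21
  ADD R5, R4  → R5 = 74 + 21 = 95
Final: R5 = 95

95


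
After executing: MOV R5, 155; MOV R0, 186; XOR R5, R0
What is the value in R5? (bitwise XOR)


Register state trace:
  MOV R5, 155  → R5 = 155 (0b10011011)
  MOV R0, 186  → R0 = 186 (0b10111010)
  XOR R5, R0  → R5 = 155 XOR 186 = 33 (0b00100001)
Final: R5 = 33

33


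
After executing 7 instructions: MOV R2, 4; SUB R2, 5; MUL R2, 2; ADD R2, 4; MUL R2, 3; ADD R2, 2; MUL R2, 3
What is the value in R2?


Register state trace:
  MOV R2, 4  → R2 = 4
  SUB R2, 5  → R2 = 4 - 5 = -1
  MUL R2, 2  → R2 = -1 * 2 = -2
  ADD R2, 4  → R2 = -2 + 4 = 2
  MUL R2, 3  → R2 = 2 * 3 = 6
  ADD R2, 2  → R2 = 6 + 2 = 8
  MUL R2, 3  → R2 = 8 * 3 = 24
Final: R2 = 24

24


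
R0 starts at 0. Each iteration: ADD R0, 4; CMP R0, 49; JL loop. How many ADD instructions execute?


Loop trace (R0 starts at 0, target 49, step 4):
  ADD #1: R0 = 0 + 4 = 4  → 4 < 49, loop
  ADD #2: R0 = 4 + 4 = 8  → 8 < 49, loop
  ADD #3: R0 = 8 + 4 = 12  → 12 < 49, loop
  ADD #4: R0 = 12 + 4 = 16  → 16 < 49, loop
  ADD #5: R0 = 16 + 4 = 20  → 20 < 49, loop
  ADD #6: R0 = 20 + 4 = 24  → 24 < 49, loop
  ADD #7: R0 = 24 + 4 = 28  → 28 < 49, loop
  ADD #8: R0 = 28 + 4 = 32  → 32 < 49, loop
  ADD #9: R0 = 32 + 4 = 36  → 36 < 49, loop
  ADD #10: R0 = 36 + 4 = 40  → 40 < 49, loop
  ADD #11: R0 = 40 + 4 = 44  → 44 < 49, loop
  ADD #12: R0 = 44 + 4 = 48  → 48 < 49, loop
  ADD #13: R0 = 48 + 4 = 52  → 52 >= 49, exit
Total ADD instructions: 13

13


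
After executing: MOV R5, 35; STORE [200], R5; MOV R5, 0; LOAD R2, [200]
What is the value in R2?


Register and memory trace:
  MOV R5, 35  → R5 = 35
  STORE [200], R5  → mem[200] = 35
  MOV R5, 0  → R5 = 0
  LOAD R2, [200]  → R2 = mem[200] = 35
Final: R2 = 35

35


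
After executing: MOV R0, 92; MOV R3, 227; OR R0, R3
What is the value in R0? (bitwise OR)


Register state trace:
  MOV R0, 92  → R0 = 92 (0b01011100)
  MOV R3, 227  → R3 = 227 (0b11100011)
  OR R0, R3   → R0 = 92 OR 227 = 255 (0b11111111)
Final: R0 = 255

255


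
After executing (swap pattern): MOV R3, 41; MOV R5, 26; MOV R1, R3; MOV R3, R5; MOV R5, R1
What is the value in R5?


Register state trace (swap pattern):
  MOV R3, 41  → R3 = 41
  MOV R5, 26  → R5 = 26
  MOV R1, R3  → R1 = 41  (save R3)
  MOV R3, R5  → R3 = 26  (R3 gets R5's value)
  MOV R5, R1  → R5 = 41  (R5 gets saved value)
Final: R5 = 41

41


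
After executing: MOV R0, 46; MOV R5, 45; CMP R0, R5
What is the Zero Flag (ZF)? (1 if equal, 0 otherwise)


Register state trace:
  MOV R0, 46  → R0 = 46
  MOV R5, 45  → R5 = 45
  CMP R0, R5  → computes 46 - 45 = 1
  Result is nonzero, so values are not equal
ZF = 0

0


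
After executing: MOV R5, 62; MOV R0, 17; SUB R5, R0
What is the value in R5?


Register state trace:
  MOV R5, 62  → R5 = 62
  MOV R0, 17  → R0 = 17
  SUB R5, R0  → R5 = 62 - 17 = 45
Final: R5 = 45

45


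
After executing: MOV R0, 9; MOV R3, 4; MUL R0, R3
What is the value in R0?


Register state trace:
  MOV R0, 9  → R0 = 9
  MOV R3, 4  → R3 = 4
  MUL R0, R3  → R0 = 9 * 4 = 36
Final: R0 = 36

36


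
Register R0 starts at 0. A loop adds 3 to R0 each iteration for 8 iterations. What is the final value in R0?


Starting value: R0 = 0
  Iter 1: R0 = 0 + 3 = 3
  Iter 2: R0 = 3 + 3 = 6
  Iter 3: R0 = 6 + 3 = 9
  Iter 4: R0 = 9 + 3 = 12
  Iter 5: R0 = 12 + 3 = 15
  Iter 6: R0 = 15 + 3 = 18
  Iter 7: R0 = 18 + 3 = 21
  Iter 8: R0 = 21 + 3 = 24
Final: R0 = 24

24


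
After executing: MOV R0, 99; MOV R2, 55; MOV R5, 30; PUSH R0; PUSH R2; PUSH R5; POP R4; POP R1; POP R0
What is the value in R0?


Stack trace (top is rightmost):
  MOV R0, 99  → R0 = 99
  MOV R2, 55  → R2 = 55
  MOV R5, 30  → R5 = 30
  PUSH R0  → stack: [99]
  PUSH R2  → stack: [99, 55]
  PUSH R5  → stack: [99, 55, 30]
  POP R4  → R4 = 30, stack: [99, 55]
  POP R1  → R1 = 55, stack: [99]
  POP R0  → R0 = 99, stack: []
Final: R0 = 99

99


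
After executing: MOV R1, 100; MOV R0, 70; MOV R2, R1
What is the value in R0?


Register state trace:
  MOV R1, 100  → R1 = 100
  MOV R0, 70  → R0 = 70
  MOV R2, R1  → R2 = 100
Final: R0 = 70

70


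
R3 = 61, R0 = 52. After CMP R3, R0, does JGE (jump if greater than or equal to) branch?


Trace:
  R3 = 61, R0 = 52
  CMP R3, R0  → compares 61 vs 52
  JGE checks: is 61 greater than or equal to 52?
  61 > 52, so condition is true
Branch taken: Yes

Yes


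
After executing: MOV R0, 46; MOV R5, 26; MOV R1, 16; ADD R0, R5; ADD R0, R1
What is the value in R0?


Register state trace:
  MOV R0, 46  → R0 = 46
  MOV R5, 26  → R5 = 26
  MOV R1, 16  → R1 = 16
  ADD R0, R5  → R0 = 46 + 26 = 72
  ADD R0, R1  → R0 = 72 + 16 = 88
Final: R0 = 88

88


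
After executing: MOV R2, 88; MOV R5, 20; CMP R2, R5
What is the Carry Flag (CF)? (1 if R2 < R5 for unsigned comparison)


Register state trace:
  MOV R2, 88  → R2 = 88
  MOV R5, 20  → R5 = 20
  CMP R2, R5  → unsigned 88 - 20: no borrow
  88 >= 20, so CF = 0
CF = 0

0


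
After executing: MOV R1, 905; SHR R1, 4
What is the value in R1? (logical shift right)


Register state trace:
  MOV R1, 905  → R1 = 905
  SHR R1, 4  → R1 = 905 >> 4 = 905 // 2^4 = 56
Final: R1 = 56

56


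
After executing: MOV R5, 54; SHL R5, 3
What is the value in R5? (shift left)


Register state trace:
  MOV R5, 54  → R5 = 54
  SHL R5, 3  → R5 = 54 << 3 = 54 * 2^3 = 432
Final: R5 = 432

432


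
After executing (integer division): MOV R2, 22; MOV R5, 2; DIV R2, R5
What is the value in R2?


Register state trace:
  MOV R2, 22  → R2 = 22
  MOV R5, 2  → R5 = 2
  DIV R2, R5  → R2 = 22 // 2 = 11
Final: R2 = 11

11


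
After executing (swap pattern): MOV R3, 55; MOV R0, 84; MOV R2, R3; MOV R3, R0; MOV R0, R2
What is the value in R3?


Register state trace (swap pattern):
  MOV R3, 55  → R3 = 55
  MOV R0, 84  → R0 = 84
  MOV R2, R3  → R2 = 55  (save R3)
  MOV R3, R0  → R3 = 84  (R3 gets R0's value)
  MOV R0, R2  → R0 = 55  (R0 gets saved value)
Final: R3 = 84

84


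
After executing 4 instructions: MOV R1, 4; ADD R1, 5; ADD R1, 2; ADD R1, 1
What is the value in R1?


Register state trace:
  MOV R1, 4  → R1 = 4
  ADD R1, 5  → R1 = 4 + 5 = 9
  ADD R1, 2  → R1 = 9 + 2 = 11
  ADD R1, 1  → R1 = 11 + 1 = 12
Final: R1 = 12

12


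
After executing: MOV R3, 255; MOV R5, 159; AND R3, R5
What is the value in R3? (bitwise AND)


Register state trace:
  MOV R3, 255  → R3 = 255 (0b11111111)
  MOV R5, 159  → R5 = 159 (0b10011111)
  AND R3, R5  → R3 = 255 AND 159 = 159 (0b10011111)
Final: R3 = 159

159


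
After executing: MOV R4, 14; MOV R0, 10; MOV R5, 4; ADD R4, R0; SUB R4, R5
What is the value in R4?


Register state trace:
  MOV R4, 14  → R4 = 14
  MOV R0, 10  → R0 = 10
  MOV R5, 4  → R5 = 4
  ADD R4, R0  → R4 = 14 + 10 = 24
  SUB R4, R5  → R4 = 24 - 4 = 20
Final: R4 = 20

20


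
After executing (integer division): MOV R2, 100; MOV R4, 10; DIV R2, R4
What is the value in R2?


Register state trace:
  MOV R2, 100  → R2 = 100
  MOV R4, 10  → R4 = 10
  DIV R2, R4  → R2 = 100 // 10 = 10
Final: R2 = 10

10


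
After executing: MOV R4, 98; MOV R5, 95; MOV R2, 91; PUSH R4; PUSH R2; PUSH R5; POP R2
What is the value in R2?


Stack trace (top is rightmost):
  MOV R4, 98  → R4 = 98
  MOV R5, 95  → R5 = 95
  MOV R2, 91  → R2 = 91
  PUSH R4  → stack: [98]
  PUSH R2  → stack: [98, 91]
  PUSH R5  → stack: [98, 91, 95]
  POP R2  → R2 = 95, stack: [98, 91]
Final: R2 = 95

95


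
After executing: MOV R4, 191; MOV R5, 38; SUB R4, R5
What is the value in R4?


Register state trace:
  MOV R4, 191  → R4 = 191
  MOV R5, 38  → R5 = 38
  SUB R4, R5  → R4 = 191 - 38 = 153
Final: R4 = 153

153


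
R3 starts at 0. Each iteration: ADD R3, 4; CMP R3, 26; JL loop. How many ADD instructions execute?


Loop trace (R3 starts at 0, target 26, step 4):
  ADD #1: R3 = 0 + 4 = 4  → 4 < 26, loop
  ADD #2: R3 = 4 + 4 = 8  → 8 < 26, loop
  ADD #3: R3 = 8 + 4 = 12  → 12 < 26, loop
  ADD #4: R3 = 12 + 4 = 16  → 16 < 26, loop
  ADD #5: R3 = 16 + 4 = 20  → 20 < 26, loop
  ADD #6: R3 = 20 + 4 = 24  → 24 < 26, loop
  ADD #7: R3 = 24 + 4 = 28  → 28 >= 26, exit
Total ADD instructions: 7

7


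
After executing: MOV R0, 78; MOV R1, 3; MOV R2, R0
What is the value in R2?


Register state trace:
  MOV R0, 78  → R0 = 78
  MOV R1, 3  → R1 = 3
  MOV R2, R0  → R2 = 78
Final: R2 = 78

78


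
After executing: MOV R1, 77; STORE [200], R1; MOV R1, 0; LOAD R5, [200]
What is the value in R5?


Register and memory trace:
  MOV R1, 77  → R1 = 77
  STORE [200], R1  → mem[200] = 77
  MOV R1, 0  → R1 = 0
  LOAD R5, [200]  → R5 = mem[200] = 77
Final: R5 = 77

77


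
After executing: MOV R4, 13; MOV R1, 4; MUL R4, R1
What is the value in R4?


Register state trace:
  MOV R4, 13  → R4 = 13
  MOV R1, 4  → R1 = 4
  MUL R4, R1  → R4 = 13 * 4 = 52
Final: R4 = 52

52


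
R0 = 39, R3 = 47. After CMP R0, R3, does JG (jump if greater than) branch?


Trace:
  R0 = 39, R3 = 47
  CMP R0, R3  → compares 39 vs 47
  JG checks: is 39 greater than 47?
  39 < 47, so condition is false
Branch taken: No

No


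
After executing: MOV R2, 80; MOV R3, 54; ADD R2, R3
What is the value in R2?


Register state trace:
  MOV R2, 80  → R2 = 80
  MOV R3, 54  → R3 = 54
  ADD R2, R3  → R2 = 80 + 54 = 134
Final: R2 = 134

134


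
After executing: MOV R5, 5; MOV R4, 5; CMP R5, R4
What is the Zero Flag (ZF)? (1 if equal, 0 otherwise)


Register state trace:
  MOV R5, 5  → R5 = 5
  MOV R4, 5  → R4 = 5
  CMP R5, R4  → computes 5 - 5 = 0
  Result is zero, so values are equal
ZF = 1

1


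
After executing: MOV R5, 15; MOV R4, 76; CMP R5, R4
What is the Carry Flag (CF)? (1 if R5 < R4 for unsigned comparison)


Register state trace:
  MOV R5, 15  → R5 = 15
  MOV R4, 76  → R4 = 76
  CMP R5, R4  → unsigned 15 - 76: borrow occurs
  15 < 76, so CF = 1
CF = 1

1


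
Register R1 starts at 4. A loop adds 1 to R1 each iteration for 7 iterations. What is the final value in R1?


Starting value: R1 = 4
  Iter 1: R1 = 4 + 1 = 5
  Iter 2: R1 = 5 + 1 = 6
  Iter 3: R1 = 6 + 1 = 7
  Iter 4: R1 = 7 + 1 = 8
  Iter 5: R1 = 8 + 1 = 9
  Iter 6: R1 = 9 + 1 = 10
  Iter 7: R1 = 10 + 1 = 11
Final: R1 = 11

11


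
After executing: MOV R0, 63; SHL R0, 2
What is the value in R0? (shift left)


Register state trace:
  MOV R0, 63  → R0 = 63
  SHL R0, 2  → R0 = 63 << 2 = 63 * 2^2 = 252
Final: R0 = 252

252


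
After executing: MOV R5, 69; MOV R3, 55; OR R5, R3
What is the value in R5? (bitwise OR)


Register state trace:
  MOV R5, 69  → R5 = 69 (0b01000101)
  MOV R3, 55  → R3 = 55 (0b00110111)
  OR R5, R3   → R5 = 69 OR 55 = 119 (0b01110111)
Final: R5 = 119

119


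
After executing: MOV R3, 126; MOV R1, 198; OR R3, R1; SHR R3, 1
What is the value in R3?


Register state trace:
  MOV R3, 126  → R3 = 126 (0b01111110)
  MOV R1, 198  → R1 = 198 (0b11000110)
  OR R3, R1  → R3 = 126 OR 198 = 254 (0b11111110)
  SHR R3, 1  → R3 = 254 >> 1 = 127
Final: R3 = 127

127


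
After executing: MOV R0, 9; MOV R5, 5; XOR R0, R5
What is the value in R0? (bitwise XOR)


Register state trace:
  MOV R0, 9  → R0 = 9 (0b00001001)
  MOV R5, 5  → R5 = 5 (0b00000101)
  XOR R0, R5  → R0 = 9 XOR 5 = 12 (0b00001100)
Final: R0 = 12

12


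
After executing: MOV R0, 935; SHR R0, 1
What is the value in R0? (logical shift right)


Register state trace:
  MOV R0, 935  → R0 = 935
  SHR R0, 1  → R0 = 935 >> 1 = 935 // 2^1 = 467
Final: R0 = 467

467


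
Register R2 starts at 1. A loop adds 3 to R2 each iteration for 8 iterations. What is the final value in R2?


Starting value: R2 = 1
  Iter 1: R2 = 1 + 3 = 4
  Iter 2: R2 = 4 + 3 = 7
  Iter 3: R2 = 7 + 3 = 10
  Iter 4: R2 = 10 + 3 = 13
  Iter 5: R2 = 13 + 3 = 16
  Iter 6: R2 = 16 + 3 = 19
  Iter 7: R2 = 19 + 3 = 22
  Iter 8: R2 = 22 + 3 = 25
Final: R2 = 25

25


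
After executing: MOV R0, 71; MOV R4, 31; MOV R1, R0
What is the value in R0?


Register state trace:
  MOV R0, 71  → R0 = 71
  MOV R4, 31  → R4 = 31
  MOV R1, R0  → R1 = 71
Final: R0 = 71

71


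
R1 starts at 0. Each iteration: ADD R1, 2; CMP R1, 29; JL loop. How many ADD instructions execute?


Loop trace (R1 starts at 0, target 29, step 2):
  ADD #1: R1 = 0 + 2 = 2  → 2 < 29, loop
  ADD #2: R1 = 2 + 2 = 4  → 4 < 29, loop
  ADD #3: R1 = 4 + 2 = 6  → 6 < 29, loop
  ADD #4: R1 = 6 + 2 = 8  → 8 < 29, loop
  ADD #5: R1 = 8 + 2 = 10  → 10 < 29, loop
  ADD #6: R1 = 10 + 2 = 12  → 12 < 29, loop
  ADD #7: R1 = 12 + 2 = 14  → 14 < 29, loop
  ADD #8: R1 = 14 + 2 = 16  → 16 < 29, loop
  ADD #9: R1 = 16 + 2 = 18  → 18 < 29, loop
  ADD #10: R1 = 18 + 2 = 20  → 20 < 29, loop
  ADD #11: R1 = 20 + 2 = 22  → 22 < 29, loop
  ADD #12: R1 = 22 + 2 = 24  → 24 < 29, loop
  ADD #13: R1 = 24 + 2 = 26  → 26 < 29, loop
  ADD #14: R1 = 26 + 2 = 28  → 28 < 29, loop
  ADD #15: R1 = 28 + 2 = 30  → 30 >= 29, exit
Total ADD instructions: 15

15


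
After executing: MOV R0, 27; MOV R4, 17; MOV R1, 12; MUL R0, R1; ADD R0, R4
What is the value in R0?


Register state trace:
  MOV R0, 27  → R0 = 27
  MOV R4, 17  → R4 = 17
  MOV R1, 12  → R1 = 12
  MUL R0, R1  → R0 = 27 * 12 = 324
  ADD R0, R4  → R0 = 324 + 17 = 341
Final: R0 = 341

341


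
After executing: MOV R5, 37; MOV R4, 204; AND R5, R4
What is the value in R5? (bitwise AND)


Register state trace:
  MOV R5, 37  → R5 = 37 (0b00100101)
  MOV R4, 204  → R4 = 204 (0b11001100)
  AND R5, R4  → R5 = 37 AND 204 = 4 (0b00000100)
Final: R5 = 4

4


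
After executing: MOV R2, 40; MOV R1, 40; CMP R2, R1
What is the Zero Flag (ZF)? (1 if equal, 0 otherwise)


Register state trace:
  MOV R2, 40  → R2 = 40
  MOV R1, 40  → R1 = 40
  CMP R2, R1  → computes 40 - 40 = 0
  Result is zero, so values are equal
ZF = 1

1


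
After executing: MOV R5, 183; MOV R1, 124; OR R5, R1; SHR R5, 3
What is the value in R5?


Register state trace:
  MOV R5, 183  → R5 = 183 (0b10110111)
  MOV R1, 124  → R1 = 124 (0b01111100)
  OR R5, R1  → R5 = 183 OR 124 = 255 (0b11111111)
  SHR R5, 3  → R5 = 255 >> 3 = 31
Final: R5 = 31

31


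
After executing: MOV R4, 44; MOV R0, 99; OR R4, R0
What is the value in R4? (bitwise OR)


Register state trace:
  MOV R4, 44  → R4 = 44 (0b00101100)
  MOV R0, 99  → R0 = 99 (0b01100011)
  OR R4, R0   → R4 = 44 OR 99 = 111 (0b01101111)
Final: R4 = 111

111


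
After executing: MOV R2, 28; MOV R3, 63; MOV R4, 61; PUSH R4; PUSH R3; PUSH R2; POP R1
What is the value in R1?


Stack trace (top is rightmost):
  MOV R2, 28  → R2 = 28
  MOV R3, 63  → R3 = 63
  MOV R4, 61  → R4 = 61
  PUSH R4  → stack: [61]
  PUSH R3  → stack: [61, 63]
  PUSH R2  → stack: [61, 63, 28]
  POP R1  → R1 = 28, stack: [61, 63]
Final: R1 = 28

28


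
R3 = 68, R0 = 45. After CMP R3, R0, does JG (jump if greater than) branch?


Trace:
  R3 = 68, R0 = 45
  CMP R3, R0  → compares 68 vs 45
  JG checks: is 68 greater than 45?
  68 > 45, so condition is true
Branch taken: Yes

Yes


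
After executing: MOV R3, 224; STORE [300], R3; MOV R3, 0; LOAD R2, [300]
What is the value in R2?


Register and memory trace:
  MOV R3, 224  → R3 = 224
  STORE [300], R3  → mem[300] = 224
  MOV R3, 0  → R3 = 0
  LOAD R2, [300]  → R2 = mem[300] = 224
Final: R2 = 224

224


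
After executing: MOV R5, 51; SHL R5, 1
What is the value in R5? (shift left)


Register state trace:
  MOV R5, 51  → R5 = 51
  SHL R5, 1  → R5 = 51 << 1 = 51 * 2^1 = 102
Final: R5 = 102

102


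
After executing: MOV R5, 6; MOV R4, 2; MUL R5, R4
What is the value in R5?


Register state trace:
  MOV R5, 6  → R5 = 6
  MOV R4, 2  → R4 = 2
  MUL R5, R4  → R5 = 6 * 2 = 12
Final: R5 = 12

12


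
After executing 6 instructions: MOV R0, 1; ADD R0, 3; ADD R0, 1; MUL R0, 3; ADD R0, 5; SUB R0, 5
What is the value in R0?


Register state trace:
  MOV R0, 1  → R0 = 1
  ADD R0, 3  → R0 = 1 + 3 = 4
  ADD R0, 1  → R0 = 4 + 1 = 5
  MUL R0, 3  → R0 = 5 * 3 = 15
  ADD R0, 5  → R0 = 15 + 5 = 20
  SUB R0, 5  → R0 = 20 - 5 = 15
Final: R0 = 15

15


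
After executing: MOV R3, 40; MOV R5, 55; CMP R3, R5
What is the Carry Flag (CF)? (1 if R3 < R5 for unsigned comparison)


Register state trace:
  MOV R3, 40  → R3 = 40
  MOV R5, 55  → R5 = 55
  CMP R3, R5  → unsigned 40 - 55: borrow occurs
  40 < 55, so CF = 1
CF = 1

1


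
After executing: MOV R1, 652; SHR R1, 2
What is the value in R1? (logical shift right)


Register state trace:
  MOV R1, 652  → R1 = 652
  SHR R1, 2  → R1 = 652 >> 2 = 652 // 2^2 = 163
Final: R1 = 163

163


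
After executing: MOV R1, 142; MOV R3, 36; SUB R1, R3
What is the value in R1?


Register state trace:
  MOV R1, 142  → R1 = 142
  MOV R3, 36  → R3 = 36
  SUB R1, R3  → R1 = 142 - 36 = 106
Final: R1 = 106

106


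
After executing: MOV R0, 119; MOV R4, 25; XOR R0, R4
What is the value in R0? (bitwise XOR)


Register state trace:
  MOV R0, 119  → R0 = 119 (0b01110111)
  MOV R4, 25  → R4 = 25 (0b00011001)
  XOR R0, R4  → R0 = 119 XOR 25 = 110 (0b01101110)
Final: R0 = 110

110


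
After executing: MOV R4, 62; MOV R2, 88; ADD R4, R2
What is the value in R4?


Register state trace:
  MOV R4, 62  → R4 = 62
  MOV R2, 88  → R2 = 88
  ADD R4, R2  → R4 = 62 + 88 = 150
Final: R4 = 150

150


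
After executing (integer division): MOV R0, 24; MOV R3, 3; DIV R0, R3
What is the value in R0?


Register state trace:
  MOV R0, 24  → R0 = 24
  MOV R3, 3  → R3 = 3
  DIV R0, R3  → R0 = 24 // 3 = 8
Final: R0 = 8

8


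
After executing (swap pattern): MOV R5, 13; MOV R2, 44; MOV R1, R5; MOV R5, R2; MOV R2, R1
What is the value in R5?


Register state trace (swap pattern):
  MOV R5, 13  → R5 = 13
  MOV R2, 44  → R2 = 44
  MOV R1, R5  → R1 = 13  (save R5)
  MOV R5, R2  → R5 = 44  (R5 gets R2's value)
  MOV R2, R1  → R2 = 13  (R2 gets saved value)
Final: R5 = 44

44


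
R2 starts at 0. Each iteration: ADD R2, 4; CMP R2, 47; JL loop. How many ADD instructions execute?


Loop trace (R2 starts at 0, target 47, step 4):
  ADD #1: R2 = 0 + 4 = 4  → 4 < 47, loop
  ADD #2: R2 = 4 + 4 = 8  → 8 < 47, loop
  ADD #3: R2 = 8 + 4 = 12  → 12 < 47, loop
  ADD #4: R2 = 12 + 4 = 16  → 16 < 47, loop
  ADD #5: R2 = 16 + 4 = 20  → 20 < 47, loop
  ADD #6: R2 = 20 + 4 = 24  → 24 < 47, loop
  ADD #7: R2 = 24 + 4 = 28  → 28 < 47, loop
  ADD #8: R2 = 28 + 4 = 32  → 32 < 47, loop
  ADD #9: R2 = 32 + 4 = 36  → 36 < 47, loop
  ADD #10: R2 = 36 + 4 = 40  → 40 < 47, loop
  ADD #11: R2 = 40 + 4 = 44  → 44 < 47, loop
  ADD #12: R2 = 44 + 4 = 48  → 48 >= 47, exit
Total ADD instructions: 12

12


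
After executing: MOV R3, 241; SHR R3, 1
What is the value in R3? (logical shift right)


Register state trace:
  MOV R3, 241  → R3 = 241
  SHR R3, 1  → R3 = 241 >> 1 = 241 // 2^1 = 120
Final: R3 = 120

120


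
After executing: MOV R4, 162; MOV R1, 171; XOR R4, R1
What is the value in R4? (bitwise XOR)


Register state trace:
  MOV R4, 162  → R4 = 162 (0b10100010)
  MOV R1, 171  → R1 = 171 (0b10101011)
  XOR R4, R1  → R4 = 162 XOR 171 = 9 (0b00001001)
Final: R4 = 9

9


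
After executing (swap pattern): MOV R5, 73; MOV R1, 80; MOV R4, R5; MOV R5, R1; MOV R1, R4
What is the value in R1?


Register state trace (swap pattern):
  MOV R5, 73  → R5 = 73
  MOV R1, 80  → R1 = 80
  MOV R4, R5  → R4 = 73  (save R5)
  MOV R5, R1  → R5 = 80  (R5 gets R1's value)
  MOV R1, R4  → R1 = 73  (R1 gets saved value)
Final: R1 = 73

73


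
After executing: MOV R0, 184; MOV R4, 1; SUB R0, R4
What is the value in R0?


Register state trace:
  MOV R0, 184  → R0 = 184
  MOV R4, 1  → R4 = 1
  SUB R0, R4  → R0 = 184 - 1 = 183
Final: R0 = 183

183


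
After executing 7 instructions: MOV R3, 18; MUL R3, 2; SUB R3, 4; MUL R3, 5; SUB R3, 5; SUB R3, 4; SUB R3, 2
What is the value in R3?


Register state trace:
  MOV R3, 18  → R3 = 18
  MUL R3, 2  → R3 = 18 * 2 = 36
  SUB R3, 4  → R3 = 36 - 4 = 32
  MUL R3, 5  → R3 = 32 * 5 = 160
  SUB R3, 5  → R3 = 160 - 5 = 155
  SUB R3, 4  → R3 = 155 - 4 = 151
  SUB R3, 2  → R3 = 151 - 2 = 149
Final: R3 = 149

149


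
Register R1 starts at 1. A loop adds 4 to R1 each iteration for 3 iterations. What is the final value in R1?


Starting value: R1 = 1
  Iter 1: R1 = 1 + 4 = 5
  Iter 2: R1 = 5 + 4 = 9
  Iter 3: R1 = 9 + 4 = 13
Final: R1 = 13

13


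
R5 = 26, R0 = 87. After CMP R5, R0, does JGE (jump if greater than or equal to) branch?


Trace:
  R5 = 26, R0 = 87
  CMP R5, R0  → compares 26 vs 87
  JGE checks: is 26 greater than or equal to 87?
  26 < 87, so condition is false
Branch taken: No

No


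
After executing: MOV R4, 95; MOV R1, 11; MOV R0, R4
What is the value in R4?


Register state trace:
  MOV R4, 95  → R4 = 95
  MOV R1, 11  → R1 = 11
  MOV R0, R4  → R0 = 95
Final: R4 = 95

95


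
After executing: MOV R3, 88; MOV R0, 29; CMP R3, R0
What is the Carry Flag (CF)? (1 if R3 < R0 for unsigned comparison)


Register state trace:
  MOV R3, 88  → R3 = 88
  MOV R0, 29  → R0 = 29
  CMP R3, R0  → unsigned 88 - 29: no borrow
  88 >= 29, so CF = 0
CF = 0

0


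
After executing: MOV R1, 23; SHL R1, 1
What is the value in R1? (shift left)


Register state trace:
  MOV R1, 23  → R1 = 23
  SHL R1, 1  → R1 = 23 << 1 = 23 * 2^1 = 46
Final: R1 = 46

46


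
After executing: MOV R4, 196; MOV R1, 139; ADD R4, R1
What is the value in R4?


Register state trace:
  MOV R4, 196  → R4 = 196
  MOV R1, 139  → R1 = 139
  ADD R4, R1  → R4 = 196 + 139 = 335
Final: R4 = 335

335


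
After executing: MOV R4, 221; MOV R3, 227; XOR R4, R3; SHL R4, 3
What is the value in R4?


Register state trace:
  MOV R4, 221  → R4 = 221 (0b11011101)
  MOV R3, 227  → R3 = 227 (0b11100011)
  XOR R4, R3  → R4 = 221 XOR 227 = 62 (0b00111110)
  SHL R4, 3  → R4 = 62 << 3 = 496
Final: R4 = 496

496


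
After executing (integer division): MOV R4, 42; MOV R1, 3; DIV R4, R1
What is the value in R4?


Register state trace:
  MOV R4, 42  → R4 = 42
  MOV R1, 3  → R1 = 3
  DIV R4, R1  → R4 = 42 // 3 = 14
Final: R4 = 14

14


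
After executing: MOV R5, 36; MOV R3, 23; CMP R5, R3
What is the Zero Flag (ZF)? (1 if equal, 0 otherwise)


Register state trace:
  MOV R5, 36  → R5 = 36
  MOV R3, 23  → R3 = 23
  CMP R5, R3  → computes 36 - 23 = 13
  Result is nonzero, so values are not equal
ZF = 0

0


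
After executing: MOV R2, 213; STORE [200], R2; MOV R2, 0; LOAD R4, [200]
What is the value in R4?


Register and memory trace:
  MOV R2, 213  → R2 = 213
  STORE [200], R2  → mem[200] = 213
  MOV R2, 0  → R2 = 0
  LOAD R4, [200]  → R4 = mem[200] = 213
Final: R4 = 213

213


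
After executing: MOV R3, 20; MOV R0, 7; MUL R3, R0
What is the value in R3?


Register state trace:
  MOV R3, 20  → R3 = 20
  MOV R0, 7  → R0 = 7
  MUL R3, R0  → R3 = 20 * 7 = 140
Final: R3 = 140

140


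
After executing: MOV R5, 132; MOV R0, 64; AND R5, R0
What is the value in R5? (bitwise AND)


Register state trace:
  MOV R5, 132  → R5 = 132 (0b10000100)
  MOV R0, 64  → R0 = 64 (0b01000000)
  AND R5, R0  → R5 = 132 AND 64 = 0 (0b00000000)
Final: R5 = 0

0
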